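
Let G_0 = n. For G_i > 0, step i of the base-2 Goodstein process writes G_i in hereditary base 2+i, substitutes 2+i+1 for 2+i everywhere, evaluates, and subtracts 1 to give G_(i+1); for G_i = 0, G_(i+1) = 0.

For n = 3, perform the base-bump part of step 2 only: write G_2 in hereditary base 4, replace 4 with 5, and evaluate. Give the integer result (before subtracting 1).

G_0=3  [base 2] 2 + 1  →[2↦3]→  3 + 1 = 4  −1 ⇒ G_1=3
G_1=3  [base 3] 3  →[3↦4]→  4 = 4  −1 ⇒ G_2=3
G_2=3  [base 4] 3  →[4↦5]→  3 = 3  −1 ⇒ G_3=2

3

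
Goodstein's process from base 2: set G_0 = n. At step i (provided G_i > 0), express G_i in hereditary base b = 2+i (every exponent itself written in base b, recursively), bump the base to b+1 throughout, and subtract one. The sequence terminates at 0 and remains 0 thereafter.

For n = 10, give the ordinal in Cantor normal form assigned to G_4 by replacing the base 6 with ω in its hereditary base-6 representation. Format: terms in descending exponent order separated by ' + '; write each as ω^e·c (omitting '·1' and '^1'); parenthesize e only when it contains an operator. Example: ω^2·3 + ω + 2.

G_0 = 10. HB_2(10) = 2^(2 + 1) + 2. Bump = 84. G_1 = 83.
G_1 = 83. HB_3(83) = 3^(3 + 1) + 2. Bump = 1026. G_2 = 1025.
G_2 = 1025. HB_4(1025) = 4^(4 + 1) + 1. Bump = 15626. G_3 = 15625.
G_3 = 15625. HB_5(15625) = 5^(5 + 1). Bump = 279936. G_4 = 279935.
G_4 = 279935. HB_6(279935) = 5·6^6 + 5·6^5 + 5·6^4 + 5·6^3 + 5·6^2 + 5·6 + 5. Bump = 4215755. G_5 = 4215754.

ω^ω·5 + ω^5·5 + ω^4·5 + ω^3·5 + ω^2·5 + ω·5 + 5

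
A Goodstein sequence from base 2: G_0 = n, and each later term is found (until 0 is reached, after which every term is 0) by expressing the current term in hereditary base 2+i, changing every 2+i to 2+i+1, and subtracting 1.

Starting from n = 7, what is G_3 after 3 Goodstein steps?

3127

7 —HB2→ 2^2 + 2 + 1 —bump→ 3^3 + 3 + 1 = 31 —(−1)→ 30
30 —HB3→ 3^3 + 3 —bump→ 4^4 + 4 = 260 —(−1)→ 259
259 —HB4→ 4^4 + 3 —bump→ 5^5 + 3 = 3128 —(−1)→ 3127
3127 —HB5→ 5^5 + 2 —bump→ 6^6 + 2 = 46658 —(−1)→ 46657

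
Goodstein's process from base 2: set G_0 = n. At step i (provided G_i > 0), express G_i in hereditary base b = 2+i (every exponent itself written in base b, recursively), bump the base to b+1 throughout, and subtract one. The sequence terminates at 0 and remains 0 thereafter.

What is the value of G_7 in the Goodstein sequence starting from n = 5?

2454

G_0=5  [base 2] 2^2 + 1  →[2↦3]→  3^3 + 1 = 28  −1 ⇒ G_1=27
G_1=27  [base 3] 3^3  →[3↦4]→  4^4 = 256  −1 ⇒ G_2=255
G_2=255  [base 4] 3·4^3 + 3·4^2 + 3·4 + 3  →[4↦5]→  3·5^3 + 3·5^2 + 3·5 + 3 = 468  −1 ⇒ G_3=467
G_3=467  [base 5] 3·5^3 + 3·5^2 + 3·5 + 2  →[5↦6]→  3·6^3 + 3·6^2 + 3·6 + 2 = 776  −1 ⇒ G_4=775
G_4=775  [base 6] 3·6^3 + 3·6^2 + 3·6 + 1  →[6↦7]→  3·7^3 + 3·7^2 + 3·7 + 1 = 1198  −1 ⇒ G_5=1197
G_5=1197  [base 7] 3·7^3 + 3·7^2 + 3·7  →[7↦8]→  3·8^3 + 3·8^2 + 3·8 = 1752  −1 ⇒ G_6=1751
G_6=1751  [base 8] 3·8^3 + 3·8^2 + 2·8 + 7  →[8↦9]→  3·9^3 + 3·9^2 + 2·9 + 7 = 2455  −1 ⇒ G_7=2454
G_7=2454  [base 9] 3·9^3 + 3·9^2 + 2·9 + 6  →[9↦10]→  3·10^3 + 3·10^2 + 2·10 + 6 = 3326  −1 ⇒ G_8=3325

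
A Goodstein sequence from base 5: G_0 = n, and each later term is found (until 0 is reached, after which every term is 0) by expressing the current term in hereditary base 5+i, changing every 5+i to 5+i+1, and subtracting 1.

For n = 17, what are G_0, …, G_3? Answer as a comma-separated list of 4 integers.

17, 19, 21, 23

17 —HB5→ 3·5 + 2 —bump→ 3·6 + 2 = 20 —(−1)→ 19
19 —HB6→ 3·6 + 1 —bump→ 3·7 + 1 = 22 —(−1)→ 21
21 —HB7→ 3·7 —bump→ 3·8 = 24 —(−1)→ 23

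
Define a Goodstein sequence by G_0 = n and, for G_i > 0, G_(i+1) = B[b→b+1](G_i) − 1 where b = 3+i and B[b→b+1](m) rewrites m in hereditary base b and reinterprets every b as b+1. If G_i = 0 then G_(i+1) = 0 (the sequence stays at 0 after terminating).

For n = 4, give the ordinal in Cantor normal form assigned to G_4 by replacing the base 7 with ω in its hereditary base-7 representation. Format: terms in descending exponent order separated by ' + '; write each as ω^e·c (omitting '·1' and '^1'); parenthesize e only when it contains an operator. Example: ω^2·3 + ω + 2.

2

i=0: 4 = 3 + 1 (b=3); 3→4: 4 + 1 = 5; 5−1 = 4
i=1: 4 = 4 (b=4); 4→5: 5 = 5; 5−1 = 4
i=2: 4 = 4 (b=5); 5→6: 4 = 4; 4−1 = 3
i=3: 3 = 3 (b=6); 6→7: 3 = 3; 3−1 = 2
i=4: 2 = 2 (b=7); 7→8: 2 = 2; 2−1 = 1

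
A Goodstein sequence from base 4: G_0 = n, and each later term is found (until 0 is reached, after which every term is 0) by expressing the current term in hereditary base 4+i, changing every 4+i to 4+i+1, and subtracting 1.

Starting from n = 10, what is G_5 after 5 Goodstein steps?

step 0: 10 = 2·4 + 2; sub 5 for 4: 2·5 + 2; = 12; G_1 = 12−1 = 11
step 1: 11 = 2·5 + 1; sub 6 for 5: 2·6 + 1; = 13; G_2 = 13−1 = 12
step 2: 12 = 2·6; sub 7 for 6: 2·7; = 14; G_3 = 14−1 = 13
step 3: 13 = 7 + 6; sub 8 for 7: 8 + 6; = 14; G_4 = 14−1 = 13
step 4: 13 = 8 + 5; sub 9 for 8: 9 + 5; = 14; G_5 = 14−1 = 13
step 5: 13 = 9 + 4; sub 10 for 9: 10 + 4; = 14; G_6 = 14−1 = 13

13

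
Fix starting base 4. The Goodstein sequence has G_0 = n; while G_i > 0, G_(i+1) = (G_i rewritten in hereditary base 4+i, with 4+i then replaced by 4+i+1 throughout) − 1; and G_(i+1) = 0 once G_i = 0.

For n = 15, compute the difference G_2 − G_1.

i=0: 15 = 3·4 + 3 (b=4); 4→5: 3·5 + 3 = 18; 18−1 = 17
i=1: 17 = 3·5 + 2 (b=5); 5→6: 3·6 + 2 = 20; 20−1 = 19

2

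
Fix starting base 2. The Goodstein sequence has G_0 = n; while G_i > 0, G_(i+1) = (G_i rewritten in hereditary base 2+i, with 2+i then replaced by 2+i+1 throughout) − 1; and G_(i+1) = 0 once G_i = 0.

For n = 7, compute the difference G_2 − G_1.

229

G_0=7  [base 2] 2^2 + 2 + 1  →[2↦3]→  3^3 + 3 + 1 = 31  −1 ⇒ G_1=30
G_1=30  [base 3] 3^3 + 3  →[3↦4]→  4^4 + 4 = 260  −1 ⇒ G_2=259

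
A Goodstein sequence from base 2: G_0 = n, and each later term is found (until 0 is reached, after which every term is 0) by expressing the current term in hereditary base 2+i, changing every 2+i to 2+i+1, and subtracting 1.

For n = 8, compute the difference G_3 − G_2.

5757

base 2: 8 = 2^(2 + 1); at 3: 3^(3 + 1) = 81; next = 80
base 3: 80 = 2·3^3 + 2·3^2 + 2·3 + 2; at 4: 2·4^4 + 2·4^2 + 2·4 + 2 = 554; next = 553
base 4: 553 = 2·4^4 + 2·4^2 + 2·4 + 1; at 5: 2·5^5 + 2·5^2 + 2·5 + 1 = 6311; next = 6310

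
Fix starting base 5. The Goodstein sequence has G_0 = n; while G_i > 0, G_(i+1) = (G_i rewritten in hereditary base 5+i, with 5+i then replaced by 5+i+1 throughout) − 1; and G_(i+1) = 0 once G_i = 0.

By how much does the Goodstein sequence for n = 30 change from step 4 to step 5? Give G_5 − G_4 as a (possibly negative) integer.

18

G_0 = 30. HB_5(30) = 5^2 + 5. Bump = 42. G_1 = 41.
G_1 = 41. HB_6(41) = 6^2 + 5. Bump = 54. G_2 = 53.
G_2 = 53. HB_7(53) = 7^2 + 4. Bump = 68. G_3 = 67.
G_3 = 67. HB_8(67) = 8^2 + 3. Bump = 84. G_4 = 83.
G_4 = 83. HB_9(83) = 9^2 + 2. Bump = 102. G_5 = 101.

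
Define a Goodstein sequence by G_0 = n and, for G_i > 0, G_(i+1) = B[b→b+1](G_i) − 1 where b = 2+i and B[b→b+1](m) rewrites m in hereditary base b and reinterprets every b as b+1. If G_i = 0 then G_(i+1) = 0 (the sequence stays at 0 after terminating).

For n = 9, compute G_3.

9842

(0) 9|_2 = 2^(2 + 1) + 1 ↦ 3^(3 + 1) + 1|_3 = 82 ⇒ 81
(1) 81|_3 = 3^(3 + 1) ↦ 4^(4 + 1)|_4 = 1024 ⇒ 1023
(2) 1023|_4 = 3·4^4 + 3·4^3 + 3·4^2 + 3·4 + 3 ↦ 3·5^5 + 3·5^3 + 3·5^2 + 3·5 + 3|_5 = 9843 ⇒ 9842
(3) 9842|_5 = 3·5^5 + 3·5^3 + 3·5^2 + 3·5 + 2 ↦ 3·6^6 + 3·6^3 + 3·6^2 + 3·6 + 2|_6 = 140744 ⇒ 140743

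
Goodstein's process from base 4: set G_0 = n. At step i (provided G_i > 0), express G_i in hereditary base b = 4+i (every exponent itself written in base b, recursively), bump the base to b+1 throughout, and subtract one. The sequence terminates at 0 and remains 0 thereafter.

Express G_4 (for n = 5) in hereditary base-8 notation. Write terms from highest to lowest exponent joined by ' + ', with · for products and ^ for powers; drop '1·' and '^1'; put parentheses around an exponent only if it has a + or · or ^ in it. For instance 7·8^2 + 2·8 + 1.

G_0 = 5. HB_4(5) = 4 + 1. Bump = 6. G_1 = 5.
G_1 = 5. HB_5(5) = 5. Bump = 6. G_2 = 5.
G_2 = 5. HB_6(5) = 5. Bump = 5. G_3 = 4.
G_3 = 4. HB_7(4) = 4. Bump = 4. G_4 = 3.

3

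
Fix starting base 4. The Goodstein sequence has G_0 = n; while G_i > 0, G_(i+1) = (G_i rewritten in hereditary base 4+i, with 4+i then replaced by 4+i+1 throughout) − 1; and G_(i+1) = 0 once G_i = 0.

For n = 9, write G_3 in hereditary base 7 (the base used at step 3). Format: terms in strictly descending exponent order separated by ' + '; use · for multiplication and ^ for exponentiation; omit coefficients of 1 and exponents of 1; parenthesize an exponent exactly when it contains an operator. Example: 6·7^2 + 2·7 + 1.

i=0: 9 = 2·4 + 1 (b=4); 4→5: 2·5 + 1 = 11; 11−1 = 10
i=1: 10 = 2·5 (b=5); 5→6: 2·6 = 12; 12−1 = 11
i=2: 11 = 6 + 5 (b=6); 6→7: 7 + 5 = 12; 12−1 = 11
i=3: 11 = 7 + 4 (b=7); 7→8: 8 + 4 = 12; 12−1 = 11

7 + 4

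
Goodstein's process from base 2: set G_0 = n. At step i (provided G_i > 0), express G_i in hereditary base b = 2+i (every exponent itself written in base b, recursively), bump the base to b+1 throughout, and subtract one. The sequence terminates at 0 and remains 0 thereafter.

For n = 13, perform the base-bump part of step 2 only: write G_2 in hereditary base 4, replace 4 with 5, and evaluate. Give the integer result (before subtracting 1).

[0] 13 ≡ 2^(2 + 1) + 2^2 + 1 (base 2). Lift 3: 109. −1: 108.
[1] 108 ≡ 3^(3 + 1) + 3^3 (base 3). Lift 4: 1280. −1: 1279.

16093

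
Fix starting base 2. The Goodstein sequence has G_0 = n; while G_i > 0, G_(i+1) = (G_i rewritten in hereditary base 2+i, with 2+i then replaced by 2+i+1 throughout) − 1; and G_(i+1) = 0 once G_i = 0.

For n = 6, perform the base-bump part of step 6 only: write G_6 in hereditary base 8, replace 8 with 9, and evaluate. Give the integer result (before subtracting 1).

332148

G_0=6  [base 2] 2^2 + 2  →[2↦3]→  3^3 + 3 = 30  −1 ⇒ G_1=29
G_1=29  [base 3] 3^3 + 2  →[3↦4]→  4^4 + 2 = 258  −1 ⇒ G_2=257
G_2=257  [base 4] 4^4 + 1  →[4↦5]→  5^5 + 1 = 3126  −1 ⇒ G_3=3125
G_3=3125  [base 5] 5^5  →[5↦6]→  6^6 = 46656  −1 ⇒ G_4=46655
G_4=46655  [base 6] 5·6^5 + 5·6^4 + 5·6^3 + 5·6^2 + 5·6 + 5  →[6↦7]→  5·7^5 + 5·7^4 + 5·7^3 + 5·7^2 + 5·7 + 5 = 98040  −1 ⇒ G_5=98039
G_5=98039  [base 7] 5·7^5 + 5·7^4 + 5·7^3 + 5·7^2 + 5·7 + 4  →[7↦8]→  5·8^5 + 5·8^4 + 5·8^3 + 5·8^2 + 5·8 + 4 = 187244  −1 ⇒ G_6=187243
G_6=187243  [base 8] 5·8^5 + 5·8^4 + 5·8^3 + 5·8^2 + 5·8 + 3  →[8↦9]→  5·9^5 + 5·9^4 + 5·9^3 + 5·9^2 + 5·9 + 3 = 332148  −1 ⇒ G_7=332147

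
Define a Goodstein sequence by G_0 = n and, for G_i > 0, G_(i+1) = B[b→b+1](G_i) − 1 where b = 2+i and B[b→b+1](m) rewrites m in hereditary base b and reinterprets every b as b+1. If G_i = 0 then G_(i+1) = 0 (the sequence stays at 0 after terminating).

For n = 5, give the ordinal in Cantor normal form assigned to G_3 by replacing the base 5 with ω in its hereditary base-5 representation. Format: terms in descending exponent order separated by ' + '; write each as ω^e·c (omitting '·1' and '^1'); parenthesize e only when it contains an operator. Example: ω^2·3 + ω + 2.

ω^3·3 + ω^2·3 + ω·3 + 2

5 —HB2→ 2^2 + 1 —bump→ 3^3 + 1 = 28 —(−1)→ 27
27 —HB3→ 3^3 —bump→ 4^4 = 256 —(−1)→ 255
255 —HB4→ 3·4^3 + 3·4^2 + 3·4 + 3 —bump→ 3·5^3 + 3·5^2 + 3·5 + 3 = 468 —(−1)→ 467
467 —HB5→ 3·5^3 + 3·5^2 + 3·5 + 2 —bump→ 3·6^3 + 3·6^2 + 3·6 + 2 = 776 —(−1)→ 775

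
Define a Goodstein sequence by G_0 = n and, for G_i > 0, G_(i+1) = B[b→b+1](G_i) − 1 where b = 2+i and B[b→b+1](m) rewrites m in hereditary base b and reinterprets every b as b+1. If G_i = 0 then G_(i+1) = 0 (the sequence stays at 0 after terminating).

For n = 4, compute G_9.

253

4 —HB2→ 2^2 —bump→ 3^3 = 27 —(−1)→ 26
26 —HB3→ 2·3^2 + 2·3 + 2 —bump→ 2·4^2 + 2·4 + 2 = 42 —(−1)→ 41
41 —HB4→ 2·4^2 + 2·4 + 1 —bump→ 2·5^2 + 2·5 + 1 = 61 —(−1)→ 60
60 —HB5→ 2·5^2 + 2·5 —bump→ 2·6^2 + 2·6 = 84 —(−1)→ 83
83 —HB6→ 2·6^2 + 6 + 5 —bump→ 2·7^2 + 7 + 5 = 110 —(−1)→ 109
109 —HB7→ 2·7^2 + 7 + 4 —bump→ 2·8^2 + 8 + 4 = 140 —(−1)→ 139
139 —HB8→ 2·8^2 + 8 + 3 —bump→ 2·9^2 + 9 + 3 = 174 —(−1)→ 173
173 —HB9→ 2·9^2 + 9 + 2 —bump→ 2·10^2 + 10 + 2 = 212 —(−1)→ 211
211 —HB10→ 2·10^2 + 10 + 1 —bump→ 2·11^2 + 11 + 1 = 254 —(−1)→ 253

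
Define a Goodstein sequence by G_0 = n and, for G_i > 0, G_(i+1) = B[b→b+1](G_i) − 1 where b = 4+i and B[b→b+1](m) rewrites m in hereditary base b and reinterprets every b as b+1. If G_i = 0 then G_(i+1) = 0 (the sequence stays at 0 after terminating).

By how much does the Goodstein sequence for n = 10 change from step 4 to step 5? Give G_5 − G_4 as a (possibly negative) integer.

0

G_0 = 10. HB_4(10) = 2·4 + 2. Bump = 12. G_1 = 11.
G_1 = 11. HB_5(11) = 2·5 + 1. Bump = 13. G_2 = 12.
G_2 = 12. HB_6(12) = 2·6. Bump = 14. G_3 = 13.
G_3 = 13. HB_7(13) = 7 + 6. Bump = 14. G_4 = 13.
G_4 = 13. HB_8(13) = 8 + 5. Bump = 14. G_5 = 13.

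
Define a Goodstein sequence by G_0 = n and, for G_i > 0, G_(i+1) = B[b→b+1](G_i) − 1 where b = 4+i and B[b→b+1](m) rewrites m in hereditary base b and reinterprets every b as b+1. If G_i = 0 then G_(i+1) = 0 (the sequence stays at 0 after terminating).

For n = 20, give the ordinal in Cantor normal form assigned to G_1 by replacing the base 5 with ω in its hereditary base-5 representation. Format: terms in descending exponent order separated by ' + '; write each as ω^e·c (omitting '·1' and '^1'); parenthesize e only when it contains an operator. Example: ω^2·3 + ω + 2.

ω^2 + 4

[0] 20 ≡ 4^2 + 4 (base 4). Lift 5: 30. −1: 29.
[1] 29 ≡ 5^2 + 4 (base 5). Lift 6: 40. −1: 39.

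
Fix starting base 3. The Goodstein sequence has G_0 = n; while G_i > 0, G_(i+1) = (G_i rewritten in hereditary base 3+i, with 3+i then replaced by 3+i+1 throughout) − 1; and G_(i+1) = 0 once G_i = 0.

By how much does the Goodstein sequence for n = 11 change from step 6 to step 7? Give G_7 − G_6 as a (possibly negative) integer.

i=0: 11 = 3^2 + 2 (b=3); 3→4: 4^2 + 2 = 18; 18−1 = 17
i=1: 17 = 4^2 + 1 (b=4); 4→5: 5^2 + 1 = 26; 26−1 = 25
i=2: 25 = 5^2 (b=5); 5→6: 6^2 = 36; 36−1 = 35
i=3: 35 = 5·6 + 5 (b=6); 6→7: 5·7 + 5 = 40; 40−1 = 39
i=4: 39 = 5·7 + 4 (b=7); 7→8: 5·8 + 4 = 44; 44−1 = 43
i=5: 43 = 5·8 + 3 (b=8); 8→9: 5·9 + 3 = 48; 48−1 = 47
i=6: 47 = 5·9 + 2 (b=9); 9→10: 5·10 + 2 = 52; 52−1 = 51

4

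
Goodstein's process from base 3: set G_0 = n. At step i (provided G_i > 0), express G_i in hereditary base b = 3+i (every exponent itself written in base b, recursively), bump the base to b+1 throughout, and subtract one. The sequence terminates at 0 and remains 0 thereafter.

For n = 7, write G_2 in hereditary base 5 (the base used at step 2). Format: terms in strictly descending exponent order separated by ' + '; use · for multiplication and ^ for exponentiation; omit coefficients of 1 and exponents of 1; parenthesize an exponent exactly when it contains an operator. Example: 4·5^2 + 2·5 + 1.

5 + 4

base 3: 7 = 2·3 + 1; at 4: 2·4 + 1 = 9; next = 8
base 4: 8 = 2·4; at 5: 2·5 = 10; next = 9
base 5: 9 = 5 + 4; at 6: 6 + 4 = 10; next = 9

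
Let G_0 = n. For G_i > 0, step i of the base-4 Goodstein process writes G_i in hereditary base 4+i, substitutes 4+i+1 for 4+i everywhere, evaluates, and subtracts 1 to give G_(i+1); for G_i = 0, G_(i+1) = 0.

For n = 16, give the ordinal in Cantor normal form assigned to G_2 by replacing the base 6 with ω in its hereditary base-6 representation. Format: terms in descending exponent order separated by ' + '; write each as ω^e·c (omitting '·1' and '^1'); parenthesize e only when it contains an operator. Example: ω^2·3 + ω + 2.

G_0 = 16. HB_4(16) = 4^2. Bump = 25. G_1 = 24.
G_1 = 24. HB_5(24) = 4·5 + 4. Bump = 28. G_2 = 27.
G_2 = 27. HB_6(27) = 4·6 + 3. Bump = 31. G_3 = 30.

ω·4 + 3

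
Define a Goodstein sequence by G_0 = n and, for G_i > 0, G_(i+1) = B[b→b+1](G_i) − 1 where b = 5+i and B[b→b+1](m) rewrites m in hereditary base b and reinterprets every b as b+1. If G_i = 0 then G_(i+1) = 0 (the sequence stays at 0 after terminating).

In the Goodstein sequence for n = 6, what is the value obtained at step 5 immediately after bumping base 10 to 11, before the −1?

3

step 0: 6 = 5 + 1; sub 6 for 5: 6 + 1; = 7; G_1 = 7−1 = 6
step 1: 6 = 6; sub 7 for 6: 7; = 7; G_2 = 7−1 = 6
step 2: 6 = 6; sub 8 for 7: 6; = 6; G_3 = 6−1 = 5
step 3: 5 = 5; sub 9 for 8: 5; = 5; G_4 = 5−1 = 4
step 4: 4 = 4; sub 10 for 9: 4; = 4; G_5 = 4−1 = 3
step 5: 3 = 3; sub 11 for 10: 3; = 3; G_6 = 3−1 = 2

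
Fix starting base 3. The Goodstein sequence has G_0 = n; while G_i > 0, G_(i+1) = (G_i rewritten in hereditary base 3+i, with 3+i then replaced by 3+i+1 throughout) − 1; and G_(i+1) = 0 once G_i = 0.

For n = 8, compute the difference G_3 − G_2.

1

G_0=8  [base 3] 2·3 + 2  →[3↦4]→  2·4 + 2 = 10  −1 ⇒ G_1=9
G_1=9  [base 4] 2·4 + 1  →[4↦5]→  2·5 + 1 = 11  −1 ⇒ G_2=10
G_2=10  [base 5] 2·5  →[5↦6]→  2·6 = 12  −1 ⇒ G_3=11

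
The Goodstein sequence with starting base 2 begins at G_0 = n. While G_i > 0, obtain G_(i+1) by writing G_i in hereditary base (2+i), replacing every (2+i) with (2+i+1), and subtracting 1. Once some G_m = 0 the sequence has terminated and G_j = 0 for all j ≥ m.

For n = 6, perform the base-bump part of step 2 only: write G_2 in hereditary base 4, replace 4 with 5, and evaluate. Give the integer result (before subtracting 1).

base 2: 6 = 2^2 + 2; at 3: 3^3 + 3 = 30; next = 29
base 3: 29 = 3^3 + 2; at 4: 4^4 + 2 = 258; next = 257
base 4: 257 = 4^4 + 1; at 5: 5^5 + 1 = 3126; next = 3125

3126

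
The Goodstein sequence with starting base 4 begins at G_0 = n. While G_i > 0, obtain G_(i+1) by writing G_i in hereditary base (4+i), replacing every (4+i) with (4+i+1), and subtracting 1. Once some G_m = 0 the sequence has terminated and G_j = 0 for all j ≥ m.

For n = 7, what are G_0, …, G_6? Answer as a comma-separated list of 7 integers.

7, 7, 7, 7, 7, 6, 5

base 4: 7 = 4 + 3; at 5: 5 + 3 = 8; next = 7
base 5: 7 = 5 + 2; at 6: 6 + 2 = 8; next = 7
base 6: 7 = 6 + 1; at 7: 7 + 1 = 8; next = 7
base 7: 7 = 7; at 8: 8 = 8; next = 7
base 8: 7 = 7; at 9: 7 = 7; next = 6
base 9: 6 = 6; at 10: 6 = 6; next = 5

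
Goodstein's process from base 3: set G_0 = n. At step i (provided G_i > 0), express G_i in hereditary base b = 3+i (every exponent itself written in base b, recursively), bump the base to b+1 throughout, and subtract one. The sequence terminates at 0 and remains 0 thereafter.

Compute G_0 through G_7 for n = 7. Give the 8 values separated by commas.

step 0: 7 = 2·3 + 1; sub 4 for 3: 2·4 + 1; = 9; G_1 = 9−1 = 8
step 1: 8 = 2·4; sub 5 for 4: 2·5; = 10; G_2 = 10−1 = 9
step 2: 9 = 5 + 4; sub 6 for 5: 6 + 4; = 10; G_3 = 10−1 = 9
step 3: 9 = 6 + 3; sub 7 for 6: 7 + 3; = 10; G_4 = 10−1 = 9
step 4: 9 = 7 + 2; sub 8 for 7: 8 + 2; = 10; G_5 = 10−1 = 9
step 5: 9 = 8 + 1; sub 9 for 8: 9 + 1; = 10; G_6 = 10−1 = 9
step 6: 9 = 9; sub 10 for 9: 10; = 10; G_7 = 10−1 = 9

7, 8, 9, 9, 9, 9, 9, 9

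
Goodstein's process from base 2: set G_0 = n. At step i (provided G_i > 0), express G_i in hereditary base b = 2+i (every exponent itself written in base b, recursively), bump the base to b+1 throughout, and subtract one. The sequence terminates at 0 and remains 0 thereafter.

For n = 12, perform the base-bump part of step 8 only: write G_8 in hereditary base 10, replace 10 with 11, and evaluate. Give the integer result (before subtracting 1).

3138428376975

G_0=12  [base 2] 2^(2 + 1) + 2^2  →[2↦3]→  3^(3 + 1) + 3^3 = 108  −1 ⇒ G_1=107
G_1=107  [base 3] 3^(3 + 1) + 2·3^2 + 2·3 + 2  →[3↦4]→  4^(4 + 1) + 2·4^2 + 2·4 + 2 = 1066  −1 ⇒ G_2=1065
G_2=1065  [base 4] 4^(4 + 1) + 2·4^2 + 2·4 + 1  →[4↦5]→  5^(5 + 1) + 2·5^2 + 2·5 + 1 = 15686  −1 ⇒ G_3=15685
G_3=15685  [base 5] 5^(5 + 1) + 2·5^2 + 2·5  →[5↦6]→  6^(6 + 1) + 2·6^2 + 2·6 = 280020  −1 ⇒ G_4=280019
G_4=280019  [base 6] 6^(6 + 1) + 2·6^2 + 6 + 5  →[6↦7]→  7^(7 + 1) + 2·7^2 + 7 + 5 = 5764911  −1 ⇒ G_5=5764910
G_5=5764910  [base 7] 7^(7 + 1) + 2·7^2 + 7 + 4  →[7↦8]→  8^(8 + 1) + 2·8^2 + 8 + 4 = 134217868  −1 ⇒ G_6=134217867
G_6=134217867  [base 8] 8^(8 + 1) + 2·8^2 + 8 + 3  →[8↦9]→  9^(9 + 1) + 2·9^2 + 9 + 3 = 3486784575  −1 ⇒ G_7=3486784574
G_7=3486784574  [base 9] 9^(9 + 1) + 2·9^2 + 9 + 2  →[9↦10]→  10^(10 + 1) + 2·10^2 + 10 + 2 = 100000000212  −1 ⇒ G_8=100000000211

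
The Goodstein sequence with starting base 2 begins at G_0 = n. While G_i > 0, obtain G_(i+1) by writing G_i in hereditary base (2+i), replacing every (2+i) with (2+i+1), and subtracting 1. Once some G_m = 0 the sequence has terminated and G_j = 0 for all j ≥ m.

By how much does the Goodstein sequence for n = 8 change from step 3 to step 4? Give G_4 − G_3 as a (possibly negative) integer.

G_0 = 8. HB_2(8) = 2^(2 + 1). Bump = 81. G_1 = 80.
G_1 = 80. HB_3(80) = 2·3^3 + 2·3^2 + 2·3 + 2. Bump = 554. G_2 = 553.
G_2 = 553. HB_4(553) = 2·4^4 + 2·4^2 + 2·4 + 1. Bump = 6311. G_3 = 6310.
G_3 = 6310. HB_5(6310) = 2·5^5 + 2·5^2 + 2·5. Bump = 93396. G_4 = 93395.

87085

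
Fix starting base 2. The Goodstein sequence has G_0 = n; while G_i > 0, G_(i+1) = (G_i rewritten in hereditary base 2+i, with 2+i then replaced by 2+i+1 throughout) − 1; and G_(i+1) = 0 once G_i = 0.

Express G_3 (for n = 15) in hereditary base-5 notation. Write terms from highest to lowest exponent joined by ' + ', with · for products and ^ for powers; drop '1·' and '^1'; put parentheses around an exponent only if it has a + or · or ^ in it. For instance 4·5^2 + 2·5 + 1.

15 —HB2→ 2^(2 + 1) + 2^2 + 2 + 1 —bump→ 3^(3 + 1) + 3^3 + 3 + 1 = 112 —(−1)→ 111
111 —HB3→ 3^(3 + 1) + 3^3 + 3 —bump→ 4^(4 + 1) + 4^4 + 4 = 1284 —(−1)→ 1283
1283 —HB4→ 4^(4 + 1) + 4^4 + 3 —bump→ 5^(5 + 1) + 5^5 + 3 = 18753 —(−1)→ 18752

5^(5 + 1) + 5^5 + 2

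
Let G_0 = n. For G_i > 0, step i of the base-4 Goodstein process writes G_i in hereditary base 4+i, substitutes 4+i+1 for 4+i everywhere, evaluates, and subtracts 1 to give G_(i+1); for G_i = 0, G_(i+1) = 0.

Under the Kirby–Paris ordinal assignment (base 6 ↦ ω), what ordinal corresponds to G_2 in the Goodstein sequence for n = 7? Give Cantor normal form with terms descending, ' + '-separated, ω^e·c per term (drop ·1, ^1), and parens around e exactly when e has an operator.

G_0 = 7. HB_4(7) = 4 + 3. Bump = 8. G_1 = 7.
G_1 = 7. HB_5(7) = 5 + 2. Bump = 8. G_2 = 7.

ω + 1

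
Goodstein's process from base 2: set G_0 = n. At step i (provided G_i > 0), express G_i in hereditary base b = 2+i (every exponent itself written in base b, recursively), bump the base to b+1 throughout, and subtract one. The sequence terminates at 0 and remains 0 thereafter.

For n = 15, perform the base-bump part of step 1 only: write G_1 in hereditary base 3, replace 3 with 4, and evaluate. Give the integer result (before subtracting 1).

G_0=15  [base 2] 2^(2 + 1) + 2^2 + 2 + 1  →[2↦3]→  3^(3 + 1) + 3^3 + 3 + 1 = 112  −1 ⇒ G_1=111
G_1=111  [base 3] 3^(3 + 1) + 3^3 + 3  →[3↦4]→  4^(4 + 1) + 4^4 + 4 = 1284  −1 ⇒ G_2=1283

1284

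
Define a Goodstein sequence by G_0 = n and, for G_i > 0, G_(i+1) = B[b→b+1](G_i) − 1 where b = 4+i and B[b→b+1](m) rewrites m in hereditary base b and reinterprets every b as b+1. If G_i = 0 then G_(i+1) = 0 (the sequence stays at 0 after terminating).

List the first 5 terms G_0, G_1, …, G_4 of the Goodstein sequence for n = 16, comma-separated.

(0) 16|_4 = 4^2 ↦ 5^2|_5 = 25 ⇒ 24
(1) 24|_5 = 4·5 + 4 ↦ 4·6 + 4|_6 = 28 ⇒ 27
(2) 27|_6 = 4·6 + 3 ↦ 4·7 + 3|_7 = 31 ⇒ 30
(3) 30|_7 = 4·7 + 2 ↦ 4·8 + 2|_8 = 34 ⇒ 33

16, 24, 27, 30, 33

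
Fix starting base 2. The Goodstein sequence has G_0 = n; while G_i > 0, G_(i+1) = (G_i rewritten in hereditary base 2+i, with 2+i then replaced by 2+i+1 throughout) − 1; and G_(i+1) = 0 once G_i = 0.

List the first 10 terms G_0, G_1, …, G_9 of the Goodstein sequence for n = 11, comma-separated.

11, 84, 1027, 15627, 279937, 5764801, 134217727, 2749609302, 70077777775, 1997331745490

[0] 11 ≡ 2^(2 + 1) + 2 + 1 (base 2). Lift 3: 85. −1: 84.
[1] 84 ≡ 3^(3 + 1) + 3 (base 3). Lift 4: 1028. −1: 1027.
[2] 1027 ≡ 4^(4 + 1) + 3 (base 4). Lift 5: 15628. −1: 15627.
[3] 15627 ≡ 5^(5 + 1) + 2 (base 5). Lift 6: 279938. −1: 279937.
[4] 279937 ≡ 6^(6 + 1) + 1 (base 6). Lift 7: 5764802. −1: 5764801.
[5] 5764801 ≡ 7^(7 + 1) (base 7). Lift 8: 134217728. −1: 134217727.
[6] 134217727 ≡ 7·8^8 + 7·8^7 + 7·8^6 + 7·8^5 + 7·8^4 + 7·8^3 + 7·8^2 + 7·8 + 7 (base 8). Lift 9: 2749609303. −1: 2749609302.
[7] 2749609302 ≡ 7·9^9 + 7·9^7 + 7·9^6 + 7·9^5 + 7·9^4 + 7·9^3 + 7·9^2 + 7·9 + 6 (base 9). Lift 10: 70077777776. −1: 70077777775.
[8] 70077777775 ≡ 7·10^10 + 7·10^7 + 7·10^6 + 7·10^5 + 7·10^4 + 7·10^3 + 7·10^2 + 7·10 + 5 (base 10). Lift 11: 1997331745491. −1: 1997331745490.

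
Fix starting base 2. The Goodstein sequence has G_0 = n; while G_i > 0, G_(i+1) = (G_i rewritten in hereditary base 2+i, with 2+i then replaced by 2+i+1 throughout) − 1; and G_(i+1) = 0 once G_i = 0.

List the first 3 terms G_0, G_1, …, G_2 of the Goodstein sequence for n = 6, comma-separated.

step 0: 6 = 2^2 + 2; sub 3 for 2: 3^3 + 3; = 30; G_1 = 30−1 = 29
step 1: 29 = 3^3 + 2; sub 4 for 3: 4^4 + 2; = 258; G_2 = 258−1 = 257

6, 29, 257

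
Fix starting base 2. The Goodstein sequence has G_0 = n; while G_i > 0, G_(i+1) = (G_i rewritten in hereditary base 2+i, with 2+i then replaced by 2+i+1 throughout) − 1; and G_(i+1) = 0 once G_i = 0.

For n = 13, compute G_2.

[0] 13 ≡ 2^(2 + 1) + 2^2 + 1 (base 2). Lift 3: 109. −1: 108.
[1] 108 ≡ 3^(3 + 1) + 3^3 (base 3). Lift 4: 1280. −1: 1279.
[2] 1279 ≡ 4^(4 + 1) + 3·4^3 + 3·4^2 + 3·4 + 3 (base 4). Lift 5: 16093. −1: 16092.

1279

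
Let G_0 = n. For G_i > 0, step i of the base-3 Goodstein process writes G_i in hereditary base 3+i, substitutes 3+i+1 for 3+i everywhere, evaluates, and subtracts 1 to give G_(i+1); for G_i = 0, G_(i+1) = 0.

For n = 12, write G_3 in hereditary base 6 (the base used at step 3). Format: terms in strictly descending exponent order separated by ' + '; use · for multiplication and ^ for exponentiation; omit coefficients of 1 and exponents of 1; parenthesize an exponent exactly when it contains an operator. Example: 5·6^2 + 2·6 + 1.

(0) 12|_3 = 3^2 + 3 ↦ 4^2 + 4|_4 = 20 ⇒ 19
(1) 19|_4 = 4^2 + 3 ↦ 5^2 + 3|_5 = 28 ⇒ 27
(2) 27|_5 = 5^2 + 2 ↦ 6^2 + 2|_6 = 38 ⇒ 37
(3) 37|_6 = 6^2 + 1 ↦ 7^2 + 1|_7 = 50 ⇒ 49

6^2 + 1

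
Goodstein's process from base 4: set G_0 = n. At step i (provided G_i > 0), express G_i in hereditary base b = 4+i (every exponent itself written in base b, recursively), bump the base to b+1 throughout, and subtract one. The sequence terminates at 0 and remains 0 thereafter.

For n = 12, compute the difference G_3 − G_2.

1

G_0 = 12. HB_4(12) = 3·4. Bump = 15. G_1 = 14.
G_1 = 14. HB_5(14) = 2·5 + 4. Bump = 16. G_2 = 15.
G_2 = 15. HB_6(15) = 2·6 + 3. Bump = 17. G_3 = 16.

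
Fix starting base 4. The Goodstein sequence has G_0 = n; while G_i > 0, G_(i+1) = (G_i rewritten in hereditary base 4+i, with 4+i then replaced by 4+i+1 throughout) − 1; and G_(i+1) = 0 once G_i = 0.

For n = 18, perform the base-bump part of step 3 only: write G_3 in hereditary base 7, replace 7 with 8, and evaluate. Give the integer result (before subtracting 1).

54

18 —HB4→ 4^2 + 2 —bump→ 5^2 + 2 = 27 —(−1)→ 26
26 —HB5→ 5^2 + 1 —bump→ 6^2 + 1 = 37 —(−1)→ 36
36 —HB6→ 6^2 —bump→ 7^2 = 49 —(−1)→ 48
48 —HB7→ 6·7 + 6 —bump→ 6·8 + 6 = 54 —(−1)→ 53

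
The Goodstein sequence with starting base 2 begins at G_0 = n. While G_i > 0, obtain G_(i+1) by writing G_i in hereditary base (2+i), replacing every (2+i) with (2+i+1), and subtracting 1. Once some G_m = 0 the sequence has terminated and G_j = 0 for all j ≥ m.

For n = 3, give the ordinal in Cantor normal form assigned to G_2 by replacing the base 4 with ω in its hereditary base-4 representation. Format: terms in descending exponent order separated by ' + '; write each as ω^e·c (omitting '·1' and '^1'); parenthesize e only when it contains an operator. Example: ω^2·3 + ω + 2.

3

step 0: 3 = 2 + 1; sub 3 for 2: 3 + 1; = 4; G_1 = 4−1 = 3
step 1: 3 = 3; sub 4 for 3: 4; = 4; G_2 = 4−1 = 3
step 2: 3 = 3; sub 5 for 4: 3; = 3; G_3 = 3−1 = 2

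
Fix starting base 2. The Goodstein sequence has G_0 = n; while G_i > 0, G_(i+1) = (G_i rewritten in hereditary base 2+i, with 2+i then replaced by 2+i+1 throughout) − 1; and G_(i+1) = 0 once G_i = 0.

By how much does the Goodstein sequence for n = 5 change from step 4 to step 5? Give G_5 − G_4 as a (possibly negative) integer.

422

i=0: 5 = 2^2 + 1 (b=2); 2→3: 3^3 + 1 = 28; 28−1 = 27
i=1: 27 = 3^3 (b=3); 3→4: 4^4 = 256; 256−1 = 255
i=2: 255 = 3·4^3 + 3·4^2 + 3·4 + 3 (b=4); 4→5: 3·5^3 + 3·5^2 + 3·5 + 3 = 468; 468−1 = 467
i=3: 467 = 3·5^3 + 3·5^2 + 3·5 + 2 (b=5); 5→6: 3·6^3 + 3·6^2 + 3·6 + 2 = 776; 776−1 = 775
i=4: 775 = 3·6^3 + 3·6^2 + 3·6 + 1 (b=6); 6→7: 3·7^3 + 3·7^2 + 3·7 + 1 = 1198; 1198−1 = 1197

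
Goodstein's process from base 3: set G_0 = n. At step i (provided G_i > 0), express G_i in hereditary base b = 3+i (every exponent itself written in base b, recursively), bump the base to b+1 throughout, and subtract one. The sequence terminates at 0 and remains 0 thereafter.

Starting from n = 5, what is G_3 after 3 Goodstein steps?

G_0=5  [base 3] 3 + 2  →[3↦4]→  4 + 2 = 6  −1 ⇒ G_1=5
G_1=5  [base 4] 4 + 1  →[4↦5]→  5 + 1 = 6  −1 ⇒ G_2=5
G_2=5  [base 5] 5  →[5↦6]→  6 = 6  −1 ⇒ G_3=5

5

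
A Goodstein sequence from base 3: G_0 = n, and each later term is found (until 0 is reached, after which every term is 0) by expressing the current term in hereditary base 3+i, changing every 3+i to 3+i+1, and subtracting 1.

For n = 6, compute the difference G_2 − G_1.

6 —HB3→ 2·3 —bump→ 2·4 = 8 —(−1)→ 7
7 —HB4→ 4 + 3 —bump→ 5 + 3 = 8 —(−1)→ 7

0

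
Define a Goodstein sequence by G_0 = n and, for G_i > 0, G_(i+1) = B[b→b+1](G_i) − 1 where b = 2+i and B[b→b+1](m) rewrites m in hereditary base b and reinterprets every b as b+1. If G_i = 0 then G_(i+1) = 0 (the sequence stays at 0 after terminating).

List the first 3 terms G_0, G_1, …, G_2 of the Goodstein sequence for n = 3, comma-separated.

3, 3, 3

3 —HB2→ 2 + 1 —bump→ 3 + 1 = 4 —(−1)→ 3
3 —HB3→ 3 —bump→ 4 = 4 —(−1)→ 3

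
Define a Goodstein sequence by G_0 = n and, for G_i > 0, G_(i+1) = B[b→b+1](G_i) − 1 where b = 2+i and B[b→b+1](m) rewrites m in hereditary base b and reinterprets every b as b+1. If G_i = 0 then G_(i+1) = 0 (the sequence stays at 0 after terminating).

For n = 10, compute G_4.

279935

(0) 10|_2 = 2^(2 + 1) + 2 ↦ 3^(3 + 1) + 3|_3 = 84 ⇒ 83
(1) 83|_3 = 3^(3 + 1) + 2 ↦ 4^(4 + 1) + 2|_4 = 1026 ⇒ 1025
(2) 1025|_4 = 4^(4 + 1) + 1 ↦ 5^(5 + 1) + 1|_5 = 15626 ⇒ 15625
(3) 15625|_5 = 5^(5 + 1) ↦ 6^(6 + 1)|_6 = 279936 ⇒ 279935
(4) 279935|_6 = 5·6^6 + 5·6^5 + 5·6^4 + 5·6^3 + 5·6^2 + 5·6 + 5 ↦ 5·7^7 + 5·7^5 + 5·7^4 + 5·7^3 + 5·7^2 + 5·7 + 5|_7 = 4215755 ⇒ 4215754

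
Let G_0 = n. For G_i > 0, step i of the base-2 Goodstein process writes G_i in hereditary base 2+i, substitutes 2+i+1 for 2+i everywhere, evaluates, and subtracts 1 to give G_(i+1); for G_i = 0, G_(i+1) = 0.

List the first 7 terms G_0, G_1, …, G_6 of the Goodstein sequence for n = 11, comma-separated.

11, 84, 1027, 15627, 279937, 5764801, 134217727

11 —HB2→ 2^(2 + 1) + 2 + 1 —bump→ 3^(3 + 1) + 3 + 1 = 85 —(−1)→ 84
84 —HB3→ 3^(3 + 1) + 3 —bump→ 4^(4 + 1) + 4 = 1028 —(−1)→ 1027
1027 —HB4→ 4^(4 + 1) + 3 —bump→ 5^(5 + 1) + 3 = 15628 —(−1)→ 15627
15627 —HB5→ 5^(5 + 1) + 2 —bump→ 6^(6 + 1) + 2 = 279938 —(−1)→ 279937
279937 —HB6→ 6^(6 + 1) + 1 —bump→ 7^(7 + 1) + 1 = 5764802 —(−1)→ 5764801
5764801 —HB7→ 7^(7 + 1) —bump→ 8^(8 + 1) = 134217728 —(−1)→ 134217727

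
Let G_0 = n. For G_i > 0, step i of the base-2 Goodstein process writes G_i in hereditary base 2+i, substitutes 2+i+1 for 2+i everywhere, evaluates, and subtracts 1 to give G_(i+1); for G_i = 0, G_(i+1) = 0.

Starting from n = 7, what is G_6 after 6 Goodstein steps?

16777215

G_0=7  [base 2] 2^2 + 2 + 1  →[2↦3]→  3^3 + 3 + 1 = 31  −1 ⇒ G_1=30
G_1=30  [base 3] 3^3 + 3  →[3↦4]→  4^4 + 4 = 260  −1 ⇒ G_2=259
G_2=259  [base 4] 4^4 + 3  →[4↦5]→  5^5 + 3 = 3128  −1 ⇒ G_3=3127
G_3=3127  [base 5] 5^5 + 2  →[5↦6]→  6^6 + 2 = 46658  −1 ⇒ G_4=46657
G_4=46657  [base 6] 6^6 + 1  →[6↦7]→  7^7 + 1 = 823544  −1 ⇒ G_5=823543
G_5=823543  [base 7] 7^7  →[7↦8]→  8^8 = 16777216  −1 ⇒ G_6=16777215
G_6=16777215  [base 8] 7·8^7 + 7·8^6 + 7·8^5 + 7·8^4 + 7·8^3 + 7·8^2 + 7·8 + 7  →[8↦9]→  7·9^7 + 7·9^6 + 7·9^5 + 7·9^4 + 7·9^3 + 7·9^2 + 7·9 + 7 = 37665880  −1 ⇒ G_7=37665879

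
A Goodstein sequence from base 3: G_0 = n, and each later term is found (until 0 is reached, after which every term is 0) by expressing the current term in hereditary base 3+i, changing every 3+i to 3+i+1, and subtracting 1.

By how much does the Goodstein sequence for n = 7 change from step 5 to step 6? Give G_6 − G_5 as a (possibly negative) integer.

i=0: 7 = 2·3 + 1 (b=3); 3→4: 2·4 + 1 = 9; 9−1 = 8
i=1: 8 = 2·4 (b=4); 4→5: 2·5 = 10; 10−1 = 9
i=2: 9 = 5 + 4 (b=5); 5→6: 6 + 4 = 10; 10−1 = 9
i=3: 9 = 6 + 3 (b=6); 6→7: 7 + 3 = 10; 10−1 = 9
i=4: 9 = 7 + 2 (b=7); 7→8: 8 + 2 = 10; 10−1 = 9
i=5: 9 = 8 + 1 (b=8); 8→9: 9 + 1 = 10; 10−1 = 9

0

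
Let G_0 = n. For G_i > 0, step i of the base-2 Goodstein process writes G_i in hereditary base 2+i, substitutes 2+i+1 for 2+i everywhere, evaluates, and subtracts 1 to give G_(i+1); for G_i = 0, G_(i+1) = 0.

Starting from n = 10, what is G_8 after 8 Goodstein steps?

base 2: 10 = 2^(2 + 1) + 2; at 3: 3^(3 + 1) + 3 = 84; next = 83
base 3: 83 = 3^(3 + 1) + 2; at 4: 4^(4 + 1) + 2 = 1026; next = 1025
base 4: 1025 = 4^(4 + 1) + 1; at 5: 5^(5 + 1) + 1 = 15626; next = 15625
base 5: 15625 = 5^(5 + 1); at 6: 6^(6 + 1) = 279936; next = 279935
base 6: 279935 = 5·6^6 + 5·6^5 + 5·6^4 + 5·6^3 + 5·6^2 + 5·6 + 5; at 7: 5·7^7 + 5·7^5 + 5·7^4 + 5·7^3 + 5·7^2 + 5·7 + 5 = 4215755; next = 4215754
base 7: 4215754 = 5·7^7 + 5·7^5 + 5·7^4 + 5·7^3 + 5·7^2 + 5·7 + 4; at 8: 5·8^8 + 5·8^5 + 5·8^4 + 5·8^3 + 5·8^2 + 5·8 + 4 = 84073324; next = 84073323
base 8: 84073323 = 5·8^8 + 5·8^5 + 5·8^4 + 5·8^3 + 5·8^2 + 5·8 + 3; at 9: 5·9^9 + 5·9^5 + 5·9^4 + 5·9^3 + 5·9^2 + 5·9 + 3 = 1937434593; next = 1937434592
base 9: 1937434592 = 5·9^9 + 5·9^5 + 5·9^4 + 5·9^3 + 5·9^2 + 5·9 + 2; at 10: 5·10^10 + 5·10^5 + 5·10^4 + 5·10^3 + 5·10^2 + 5·10 + 2 = 50000555552; next = 50000555551
base 10: 50000555551 = 5·10^10 + 5·10^5 + 5·10^4 + 5·10^3 + 5·10^2 + 5·10 + 1; at 11: 5·11^11 + 5·11^5 + 5·11^4 + 5·11^3 + 5·11^2 + 5·11 + 1 = 1426559238831; next = 1426559238830

50000555551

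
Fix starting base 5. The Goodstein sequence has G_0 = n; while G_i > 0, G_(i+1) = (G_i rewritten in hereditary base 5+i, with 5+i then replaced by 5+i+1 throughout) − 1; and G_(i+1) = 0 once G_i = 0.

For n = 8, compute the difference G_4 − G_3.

base 5: 8 = 5 + 3; at 6: 6 + 3 = 9; next = 8
base 6: 8 = 6 + 2; at 7: 7 + 2 = 9; next = 8
base 7: 8 = 7 + 1; at 8: 8 + 1 = 9; next = 8
base 8: 8 = 8; at 9: 9 = 9; next = 8

0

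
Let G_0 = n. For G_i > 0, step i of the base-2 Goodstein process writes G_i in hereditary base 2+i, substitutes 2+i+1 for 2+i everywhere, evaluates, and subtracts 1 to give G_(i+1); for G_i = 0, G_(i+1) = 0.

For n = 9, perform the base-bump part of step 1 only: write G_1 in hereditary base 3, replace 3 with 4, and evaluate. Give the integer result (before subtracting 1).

i=0: 9 = 2^(2 + 1) + 1 (b=2); 2→3: 3^(3 + 1) + 1 = 82; 82−1 = 81
i=1: 81 = 3^(3 + 1) (b=3); 3→4: 4^(4 + 1) = 1024; 1024−1 = 1023

1024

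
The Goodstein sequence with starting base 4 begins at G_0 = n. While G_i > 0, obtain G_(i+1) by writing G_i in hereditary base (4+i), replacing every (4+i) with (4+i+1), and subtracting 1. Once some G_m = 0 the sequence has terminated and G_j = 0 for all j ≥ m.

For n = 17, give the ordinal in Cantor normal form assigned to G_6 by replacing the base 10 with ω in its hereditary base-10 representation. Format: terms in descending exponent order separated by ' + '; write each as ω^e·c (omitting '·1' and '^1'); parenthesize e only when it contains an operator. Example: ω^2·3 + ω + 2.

ω·5 + 1

step 0: 17 = 4^2 + 1; sub 5 for 4: 5^2 + 1; = 26; G_1 = 26−1 = 25
step 1: 25 = 5^2; sub 6 for 5: 6^2; = 36; G_2 = 36−1 = 35
step 2: 35 = 5·6 + 5; sub 7 for 6: 5·7 + 5; = 40; G_3 = 40−1 = 39
step 3: 39 = 5·7 + 4; sub 8 for 7: 5·8 + 4; = 44; G_4 = 44−1 = 43
step 4: 43 = 5·8 + 3; sub 9 for 8: 5·9 + 3; = 48; G_5 = 48−1 = 47
step 5: 47 = 5·9 + 2; sub 10 for 9: 5·10 + 2; = 52; G_6 = 52−1 = 51
step 6: 51 = 5·10 + 1; sub 11 for 10: 5·11 + 1; = 56; G_7 = 56−1 = 55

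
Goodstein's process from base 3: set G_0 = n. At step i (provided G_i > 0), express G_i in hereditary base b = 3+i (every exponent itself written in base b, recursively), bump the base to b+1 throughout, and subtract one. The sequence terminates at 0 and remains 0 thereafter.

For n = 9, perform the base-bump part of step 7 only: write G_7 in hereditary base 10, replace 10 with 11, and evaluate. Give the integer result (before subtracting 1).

G_0 = 9. HB_3(9) = 3^2. Bump = 16. G_1 = 15.
G_1 = 15. HB_4(15) = 3·4 + 3. Bump = 18. G_2 = 17.
G_2 = 17. HB_5(17) = 3·5 + 2. Bump = 20. G_3 = 19.
G_3 = 19. HB_6(19) = 3·6 + 1. Bump = 22. G_4 = 21.
G_4 = 21. HB_7(21) = 3·7. Bump = 24. G_5 = 23.
G_5 = 23. HB_8(23) = 2·8 + 7. Bump = 25. G_6 = 24.
G_6 = 24. HB_9(24) = 2·9 + 6. Bump = 26. G_7 = 25.
G_7 = 25. HB_10(25) = 2·10 + 5. Bump = 27. G_8 = 26.

27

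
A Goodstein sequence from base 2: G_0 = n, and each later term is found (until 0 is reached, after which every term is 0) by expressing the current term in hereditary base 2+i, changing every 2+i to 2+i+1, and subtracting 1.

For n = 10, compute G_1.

83

[0] 10 ≡ 2^(2 + 1) + 2 (base 2). Lift 3: 84. −1: 83.
[1] 83 ≡ 3^(3 + 1) + 2 (base 3). Lift 4: 1026. −1: 1025.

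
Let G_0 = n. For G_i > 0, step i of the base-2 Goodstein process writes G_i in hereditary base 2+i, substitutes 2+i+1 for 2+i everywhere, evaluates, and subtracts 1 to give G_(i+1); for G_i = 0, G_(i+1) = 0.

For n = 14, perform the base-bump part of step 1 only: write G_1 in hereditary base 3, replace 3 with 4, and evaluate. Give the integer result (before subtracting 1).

14 —HB2→ 2^(2 + 1) + 2^2 + 2 —bump→ 3^(3 + 1) + 3^3 + 3 = 111 —(−1)→ 110
110 —HB3→ 3^(3 + 1) + 3^3 + 2 —bump→ 4^(4 + 1) + 4^4 + 2 = 1282 —(−1)→ 1281

1282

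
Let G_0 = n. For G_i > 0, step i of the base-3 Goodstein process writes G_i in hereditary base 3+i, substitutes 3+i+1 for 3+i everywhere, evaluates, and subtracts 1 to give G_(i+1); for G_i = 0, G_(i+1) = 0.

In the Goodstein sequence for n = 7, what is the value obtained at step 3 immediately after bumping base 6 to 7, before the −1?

7 —HB3→ 2·3 + 1 —bump→ 2·4 + 1 = 9 —(−1)→ 8
8 —HB4→ 2·4 —bump→ 2·5 = 10 —(−1)→ 9
9 —HB5→ 5 + 4 —bump→ 6 + 4 = 10 —(−1)→ 9
9 —HB6→ 6 + 3 —bump→ 7 + 3 = 10 —(−1)→ 9

10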